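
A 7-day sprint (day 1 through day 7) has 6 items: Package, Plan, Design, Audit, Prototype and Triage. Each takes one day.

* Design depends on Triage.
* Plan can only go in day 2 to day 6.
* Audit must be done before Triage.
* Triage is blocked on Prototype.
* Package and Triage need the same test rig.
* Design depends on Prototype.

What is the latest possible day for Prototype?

day 5

Downstream work caps Prototype at day 5.
Prototype at day 5 is achievable: Prototype -> day 5, Package -> day 1, Plan -> day 2, Design -> day 7, Audit -> day 1, Triage -> day 6.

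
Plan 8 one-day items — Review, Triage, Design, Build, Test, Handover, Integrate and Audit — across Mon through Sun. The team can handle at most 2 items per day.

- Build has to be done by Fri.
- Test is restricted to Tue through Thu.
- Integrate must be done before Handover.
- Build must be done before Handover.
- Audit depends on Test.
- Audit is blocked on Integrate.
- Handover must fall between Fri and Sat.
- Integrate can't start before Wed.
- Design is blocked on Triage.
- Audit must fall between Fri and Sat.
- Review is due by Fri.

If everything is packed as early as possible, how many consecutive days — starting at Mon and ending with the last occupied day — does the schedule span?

The precedence chain requires at least 2 distinct days.
With at most 2 per day and 8 tasks, at least 4 days are needed.
Handover can't be placed before Fri — that is day 5 counting from Mon — so the schedule must run through at least 5 days.
5 works (last occupied day: Fri): for example Design -> Tue; Triage -> Mon; Build -> Mon; Handover -> Fri; Test -> Tue; Integrate -> Wed; Audit -> Fri; Review -> Wed.

5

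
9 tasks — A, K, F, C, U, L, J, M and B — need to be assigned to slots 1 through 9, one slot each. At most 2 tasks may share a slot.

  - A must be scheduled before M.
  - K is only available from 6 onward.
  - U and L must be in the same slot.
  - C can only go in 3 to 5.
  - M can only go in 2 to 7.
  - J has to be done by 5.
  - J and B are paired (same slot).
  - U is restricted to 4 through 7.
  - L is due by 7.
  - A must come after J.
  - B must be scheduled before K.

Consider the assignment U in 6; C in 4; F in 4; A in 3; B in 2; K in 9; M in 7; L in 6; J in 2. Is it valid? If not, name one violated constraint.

Valid

L is due by 7 — holds.
A must be scheduled before M — holds.
A must come after J — holds.
M can only go in 2 to 7 — holds.
B must be scheduled before K — holds.
K is only available from 6 onward — holds.
C can only go in 3 to 5 — holds.
J and B are paired (same slot) — holds.
U is restricted to 4 through 7 — holds.
U and L must be in the same slot — holds.
J has to be done by 5 — holds.
At most 2 tasks may share a slot — holds.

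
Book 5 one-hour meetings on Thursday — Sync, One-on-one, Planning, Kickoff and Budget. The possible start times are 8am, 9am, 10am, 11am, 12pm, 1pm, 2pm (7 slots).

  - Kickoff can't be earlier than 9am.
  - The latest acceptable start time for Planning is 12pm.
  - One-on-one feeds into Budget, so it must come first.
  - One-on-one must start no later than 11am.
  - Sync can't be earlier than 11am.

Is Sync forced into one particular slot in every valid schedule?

No

Sync can be 11am (e.g. Kickoff=9am; Planning=8am; Budget=9am; One-on-one=8am; Sync=11am) or 12pm (e.g. Planning=8am, Budget=9am, Sync=12pm, Kickoff=9am, One-on-one=8am).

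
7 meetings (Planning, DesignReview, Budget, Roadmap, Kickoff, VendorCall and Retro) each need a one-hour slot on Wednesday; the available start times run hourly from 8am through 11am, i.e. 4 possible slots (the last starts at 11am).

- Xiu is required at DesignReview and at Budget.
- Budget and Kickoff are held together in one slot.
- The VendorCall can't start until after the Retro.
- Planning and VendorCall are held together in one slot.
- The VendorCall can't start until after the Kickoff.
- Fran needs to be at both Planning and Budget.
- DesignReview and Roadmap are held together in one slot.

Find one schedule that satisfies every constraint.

Retro=8am, Roadmap=9am, Kickoff=8am, DesignReview=9am, Planning=9am, Budget=8am, VendorCall=9am

Checking: Kickoff(8am) before VendorCall(9am); Retro(8am) before VendorCall(9am); Planning(9am) != Budget(8am); DesignReview(9am) != Budget(8am); Planning = VendorCall = 9am; DesignReview = Roadmap = 9am; Budget = Kickoff = 8am.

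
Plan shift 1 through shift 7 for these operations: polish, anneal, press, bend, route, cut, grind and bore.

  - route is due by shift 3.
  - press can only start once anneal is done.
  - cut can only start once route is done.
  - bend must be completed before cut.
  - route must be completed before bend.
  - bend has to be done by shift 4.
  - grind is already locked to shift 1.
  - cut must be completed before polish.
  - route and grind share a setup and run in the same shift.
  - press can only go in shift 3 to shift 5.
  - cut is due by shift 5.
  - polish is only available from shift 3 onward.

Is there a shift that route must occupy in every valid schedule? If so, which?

Route's own window allows nothing later than shift 3; route must be in the same shift as grind, which can't be after shift 1, so route is at most shift 1.
So route is pinned to shift 1.

shift 1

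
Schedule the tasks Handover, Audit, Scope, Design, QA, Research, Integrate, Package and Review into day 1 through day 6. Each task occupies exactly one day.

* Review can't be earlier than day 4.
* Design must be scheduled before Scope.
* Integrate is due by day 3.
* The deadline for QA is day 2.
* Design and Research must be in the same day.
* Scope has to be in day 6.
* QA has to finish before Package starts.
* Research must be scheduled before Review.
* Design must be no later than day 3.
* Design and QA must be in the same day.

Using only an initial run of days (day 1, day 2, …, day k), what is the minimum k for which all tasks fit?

The precedence chain requires at least 2 distinct days.
Scope can't be placed before day 6, so the schedule must run through at least day 6.
6 works (last occupied day: day 6): for example Package=day 2; Review=day 4; QA=day 1; Handover=day 1; Research=day 1; Scope=day 6; Integrate=day 1; Audit=day 1; Design=day 1.

6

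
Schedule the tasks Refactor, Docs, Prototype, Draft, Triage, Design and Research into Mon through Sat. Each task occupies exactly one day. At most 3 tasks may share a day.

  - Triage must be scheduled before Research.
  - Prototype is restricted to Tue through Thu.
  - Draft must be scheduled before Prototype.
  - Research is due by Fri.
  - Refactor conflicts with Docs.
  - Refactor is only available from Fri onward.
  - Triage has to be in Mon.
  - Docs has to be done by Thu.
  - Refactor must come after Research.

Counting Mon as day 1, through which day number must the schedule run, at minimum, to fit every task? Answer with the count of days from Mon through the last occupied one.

5

The precedence chain requires at least 3 distinct days.
With at most 3 per day and 7 tasks, at least 3 days are needed.
Refactor can't be placed before Fri — that is day 5 counting from Mon — so the schedule must run through at least 5 days.
5 works (last occupied day: Fri): for example Design -> Tue, Refactor -> Fri, Draft -> Mon, Docs -> Mon, Triage -> Mon, Research -> Tue, Prototype -> Tue.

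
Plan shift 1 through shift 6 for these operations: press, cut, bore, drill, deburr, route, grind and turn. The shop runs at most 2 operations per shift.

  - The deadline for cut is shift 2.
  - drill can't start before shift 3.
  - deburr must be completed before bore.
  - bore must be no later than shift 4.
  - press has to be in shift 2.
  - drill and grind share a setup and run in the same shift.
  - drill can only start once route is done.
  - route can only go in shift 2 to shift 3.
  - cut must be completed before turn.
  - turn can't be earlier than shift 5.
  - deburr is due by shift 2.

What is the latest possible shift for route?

Route is available from shift 2; route's own window allows nothing later than shift 3.
route at shift 3 is achievable: press in shift 2, turn in shift 5, bore in shift 2, grind in shift 4, deburr in shift 1, route in shift 3, drill in shift 4, cut in shift 1.

shift 3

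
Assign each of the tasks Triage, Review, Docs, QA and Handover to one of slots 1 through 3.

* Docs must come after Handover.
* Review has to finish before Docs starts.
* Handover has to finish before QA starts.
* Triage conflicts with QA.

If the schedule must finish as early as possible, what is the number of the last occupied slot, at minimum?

The precedence chain requires at least 2 distinct slots.
2 works (last occupied slot: 2): for example QA=2, Triage=1, Review=1, Handover=1, Docs=2.

slot 2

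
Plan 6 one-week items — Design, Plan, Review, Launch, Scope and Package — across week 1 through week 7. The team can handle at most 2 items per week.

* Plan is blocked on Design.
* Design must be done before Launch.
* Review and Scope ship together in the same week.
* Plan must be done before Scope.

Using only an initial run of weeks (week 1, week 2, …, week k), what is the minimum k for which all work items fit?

The precedence chain requires at least 3 distinct weeks.
With at most 2 per week and 6 work items, at least 3 weeks are needed.
3 works (last occupied week: week 3): for example Package=week 1; Design=week 1; Launch=week 2; Review=week 3; Scope=week 3; Plan=week 2.

3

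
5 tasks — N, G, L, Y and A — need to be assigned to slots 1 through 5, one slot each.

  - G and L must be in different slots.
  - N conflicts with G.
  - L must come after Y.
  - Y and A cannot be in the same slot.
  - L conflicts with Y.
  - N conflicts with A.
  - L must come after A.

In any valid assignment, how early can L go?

3

Precedence pushes L to at least 2.
L at 3 is achievable: Y in 1, G in 2, A in 2, L in 3, N in 1.
Nothing earlier works — the conflict constraints rule out every slot before 3.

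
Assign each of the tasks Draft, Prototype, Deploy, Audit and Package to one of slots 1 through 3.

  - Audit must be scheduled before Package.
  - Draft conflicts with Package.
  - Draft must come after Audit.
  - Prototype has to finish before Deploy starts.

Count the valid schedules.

Splitting on Draft: it can be 2 (3), 3 (3). Listing each branch's schedules as (Prototype, Deploy, Audit, Package):
Draft=2: (1,2,1,3) (1,3,1,3) (2,3,1,3) — 3.
Draft=3: (1,2,1,2) (1,3,1,2) (2,3,1,2) — 3.
Summing: 3 + 3 = 6.

6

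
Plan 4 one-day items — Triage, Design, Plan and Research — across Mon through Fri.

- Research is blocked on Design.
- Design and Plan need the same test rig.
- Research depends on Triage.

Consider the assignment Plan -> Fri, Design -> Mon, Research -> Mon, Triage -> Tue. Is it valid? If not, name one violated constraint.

Invalid. Research depends on Triage.

Research is blocked on Design — violated.
Design and Plan need the same test rig — holds.
Research depends on Triage — violated.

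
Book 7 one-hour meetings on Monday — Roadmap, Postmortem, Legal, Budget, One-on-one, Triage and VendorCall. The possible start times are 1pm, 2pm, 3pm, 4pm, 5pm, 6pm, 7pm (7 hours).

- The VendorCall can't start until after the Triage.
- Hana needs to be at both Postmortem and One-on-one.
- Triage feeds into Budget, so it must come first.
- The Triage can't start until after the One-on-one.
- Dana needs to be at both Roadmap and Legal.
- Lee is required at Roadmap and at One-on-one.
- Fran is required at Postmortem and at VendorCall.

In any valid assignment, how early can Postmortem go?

Postmortem at 1pm is achievable: Postmortem -> 1pm, VendorCall -> 4pm, Roadmap -> 1pm, Triage -> 3pm, Legal -> 2pm, Budget -> 4pm, One-on-one -> 2pm.

1pm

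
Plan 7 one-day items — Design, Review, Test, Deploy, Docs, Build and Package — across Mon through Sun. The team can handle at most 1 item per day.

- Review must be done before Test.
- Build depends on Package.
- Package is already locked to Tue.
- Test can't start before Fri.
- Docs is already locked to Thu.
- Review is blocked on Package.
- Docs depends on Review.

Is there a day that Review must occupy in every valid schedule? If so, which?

Package is fixed at Tue and must come before Review, so Review is at least Wed.
Docs is fixed at Thu and must come after Review, so Review is at most Wed.
So Review must be Wed.

Wed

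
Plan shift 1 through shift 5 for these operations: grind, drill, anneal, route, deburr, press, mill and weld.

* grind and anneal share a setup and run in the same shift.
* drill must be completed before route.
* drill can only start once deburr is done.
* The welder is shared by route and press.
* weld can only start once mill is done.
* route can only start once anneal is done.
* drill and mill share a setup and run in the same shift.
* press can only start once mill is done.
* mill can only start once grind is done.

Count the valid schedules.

Splitting on grind: it can be shift 1 (26), shift 2 (8). Listing each branch's schedules as (drill, anneal, route, deburr, press, mill, weld) by shift number:
grind=shift 1: (2,1,3,1,4,2,3) (2,1,3,1,4,2,4) (2,1,3,1,4,2,5) (2,1,3,1,5,2,3) (2,1,3,1,5,2,4) (2,1,3,1,5,2,5) (2,1,4,1,3,2,3) (2,1,4,1,3,2,4) (2,1,4,1,3,2,5) (2,1,4,1,5,2,3) (2,1,4,1,5,2,4) (2,1,4,1,5,2,5) (2,1,5,1,3,2,3) (2,1,5,1,3,2,4) (2,1,5,1,3,2,5) (2,1,5,1,4,2,3) (2,1,5,1,4,2,4) (2,1,5,1,4,2,5) (3,1,4,1,5,3,4) (3,1,4,1,5,3,5) (3,1,4,2,5,3,4) (3,1,4,2,5,3,5) (3,1,5,1,4,3,4) (3,1,5,1,4,3,5) (3,1,5,2,4,3,4) (3,1,5,2,4,3,5) — 26.
grind=shift 2: (3,2,4,1,5,3,4) (3,2,4,1,5,3,5) (3,2,4,2,5,3,4) (3,2,4,2,5,3,5) (3,2,5,1,4,3,4) (3,2,5,1,4,3,5) (3,2,5,2,4,3,4) (3,2,5,2,4,3,5) — 8.
Summing: 26 + 8 = 34.

34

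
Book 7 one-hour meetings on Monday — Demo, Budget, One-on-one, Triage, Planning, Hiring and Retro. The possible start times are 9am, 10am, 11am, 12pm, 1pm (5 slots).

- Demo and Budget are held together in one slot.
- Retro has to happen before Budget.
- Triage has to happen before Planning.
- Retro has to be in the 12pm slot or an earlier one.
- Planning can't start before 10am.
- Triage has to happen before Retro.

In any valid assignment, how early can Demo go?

Demo must be in the same slot as Budget, which can't be before 11am, so Demo is at least 11am.
Demo at 11am is achievable: Hiring=9am, Budget=11am, One-on-one=9am, Retro=10am, Triage=9am, Demo=11am, Planning=10am.

11am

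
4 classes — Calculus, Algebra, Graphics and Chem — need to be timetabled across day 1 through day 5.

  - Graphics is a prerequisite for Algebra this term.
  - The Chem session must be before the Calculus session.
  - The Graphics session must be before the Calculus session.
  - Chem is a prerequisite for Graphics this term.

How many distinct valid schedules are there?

20

Splitting on Calculus: it can be day 3 (3), day 4 (7), day 5 (10). Listing each branch's schedules as (Algebra, Graphics, Chem) by day number:
Calculus=day 3: (3,2,1) (4,2,1) (5,2,1) — 3.
Calculus=day 4: (3,2,1) (4,2,1) (4,3,1) (4,3,2) (5,2,1) (5,3,1) (5,3,2) — 7.
Calculus=day 5: (3,2,1) (4,2,1) (4,3,1) (4,3,2) (5,2,1) (5,3,1) (5,3,2) (5,4,1) (5,4,2) (5,4,3) — 10.
Summing: 3 + 7 + 10 = 20.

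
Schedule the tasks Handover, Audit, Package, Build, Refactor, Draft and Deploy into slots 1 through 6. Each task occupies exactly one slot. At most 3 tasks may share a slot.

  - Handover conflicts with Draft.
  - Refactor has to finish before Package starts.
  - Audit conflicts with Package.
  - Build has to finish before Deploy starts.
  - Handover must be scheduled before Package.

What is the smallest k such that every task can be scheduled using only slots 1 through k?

3

The precedence chain requires at least 2 distinct slots.
With at most 3 per slot and 7 tasks, at least 3 slots are needed.
3 works (last occupied slot: 3): for example Handover -> 1, Audit -> 3, Draft -> 2, Build -> 1, Deploy -> 2, Refactor -> 1, Package -> 2.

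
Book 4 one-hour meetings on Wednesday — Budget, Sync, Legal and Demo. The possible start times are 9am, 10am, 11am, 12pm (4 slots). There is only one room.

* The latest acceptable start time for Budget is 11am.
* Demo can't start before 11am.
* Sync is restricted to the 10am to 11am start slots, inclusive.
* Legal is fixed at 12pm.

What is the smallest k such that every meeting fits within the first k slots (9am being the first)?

4

With at most 1 per slot and 4 meetings, at least 4 slots are needed.
Legal can't be placed before 12pm — that is slot 4 counting from 9am — so the schedule must run through at least 4 slots.
4 works (last occupied slot: 12pm): for example Demo -> 11am; Legal -> 12pm; Sync -> 10am; Budget -> 9am.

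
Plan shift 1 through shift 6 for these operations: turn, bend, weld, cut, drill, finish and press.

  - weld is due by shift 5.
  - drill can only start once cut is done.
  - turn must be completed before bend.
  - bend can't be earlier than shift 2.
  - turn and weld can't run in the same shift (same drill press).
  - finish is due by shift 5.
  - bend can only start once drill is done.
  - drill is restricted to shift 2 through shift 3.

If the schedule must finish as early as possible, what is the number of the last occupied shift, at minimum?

3

The precedence chain requires at least 3 distinct shifts.
3 works (last occupied shift: shift 3): for example turn in shift 1; press in shift 1; bend in shift 3; cut in shift 1; finish in shift 1; weld in shift 2; drill in shift 2.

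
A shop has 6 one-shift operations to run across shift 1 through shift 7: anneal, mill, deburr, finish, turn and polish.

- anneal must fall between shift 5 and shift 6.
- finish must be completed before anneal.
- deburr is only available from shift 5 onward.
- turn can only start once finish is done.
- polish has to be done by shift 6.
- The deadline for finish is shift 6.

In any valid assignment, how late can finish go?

Finish's own window allows nothing later than shift 6; downstream work caps finish at shift 5.
finish at shift 5 is achievable: mill=shift 1, polish=shift 1, turn=shift 6, finish=shift 5, deburr=shift 5, anneal=shift 6.

shift 5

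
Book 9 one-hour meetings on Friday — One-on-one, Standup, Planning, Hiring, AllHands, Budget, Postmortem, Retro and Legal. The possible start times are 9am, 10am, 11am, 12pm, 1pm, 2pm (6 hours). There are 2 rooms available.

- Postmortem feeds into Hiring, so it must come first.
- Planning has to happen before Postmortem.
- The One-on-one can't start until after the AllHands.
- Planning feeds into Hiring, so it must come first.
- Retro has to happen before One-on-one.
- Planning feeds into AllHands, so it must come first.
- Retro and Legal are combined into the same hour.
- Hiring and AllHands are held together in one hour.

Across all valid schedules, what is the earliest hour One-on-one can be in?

1pm

Precedence pushes One-on-one to at least 12pm.
One-on-one at 1pm is achievable: Hiring=11am, AllHands=11am, Postmortem=10am, Standup=9am, Planning=9am, Budget=10am, One-on-one=1pm, Legal=12pm, Retro=12pm.
Nothing earlier works — the capacity limit rule out every hour before 1pm.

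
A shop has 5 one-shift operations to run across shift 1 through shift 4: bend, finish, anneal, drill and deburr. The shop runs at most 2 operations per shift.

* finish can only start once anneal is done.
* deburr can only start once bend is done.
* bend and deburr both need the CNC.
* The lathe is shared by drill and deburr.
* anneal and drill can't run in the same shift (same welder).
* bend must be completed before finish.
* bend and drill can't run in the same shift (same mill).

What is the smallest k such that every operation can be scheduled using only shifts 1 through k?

3

The precedence chain requires at least 2 distinct shifts.
With at most 2 per shift and 5 operations, at least 3 shifts are needed.
3 works (last occupied shift: shift 3): for example deburr -> shift 2; drill -> shift 3; finish -> shift 2; anneal -> shift 1; bend -> shift 1.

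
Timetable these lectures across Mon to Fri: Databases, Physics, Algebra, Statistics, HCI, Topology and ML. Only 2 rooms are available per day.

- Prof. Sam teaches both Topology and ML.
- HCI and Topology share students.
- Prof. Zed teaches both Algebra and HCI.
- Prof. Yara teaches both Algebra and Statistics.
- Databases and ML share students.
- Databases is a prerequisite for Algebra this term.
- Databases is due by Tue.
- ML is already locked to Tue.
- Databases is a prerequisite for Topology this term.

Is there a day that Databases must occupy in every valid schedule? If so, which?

Mon

Databases's window is Mon–Tue.
ML is fixed at Tue, and Databases can't share a day with ML.
So Databases must be Mon.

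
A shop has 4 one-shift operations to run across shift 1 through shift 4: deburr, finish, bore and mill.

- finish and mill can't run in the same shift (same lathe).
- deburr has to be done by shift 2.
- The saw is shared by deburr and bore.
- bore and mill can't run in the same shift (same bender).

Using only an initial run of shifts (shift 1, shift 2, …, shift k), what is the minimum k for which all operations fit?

2 shifts

Could 1 shift be enough, i.e. nothing placed later than shift 1? No: deburr's window within 1 shift is {shift 1}; bore can't share with deburr (shift 1) → nothing is left.
So 1 shift is not enough.
2 works (last occupied shift: shift 2): for example deburr -> shift 1; finish -> shift 2; mill -> shift 1; bore -> shift 2.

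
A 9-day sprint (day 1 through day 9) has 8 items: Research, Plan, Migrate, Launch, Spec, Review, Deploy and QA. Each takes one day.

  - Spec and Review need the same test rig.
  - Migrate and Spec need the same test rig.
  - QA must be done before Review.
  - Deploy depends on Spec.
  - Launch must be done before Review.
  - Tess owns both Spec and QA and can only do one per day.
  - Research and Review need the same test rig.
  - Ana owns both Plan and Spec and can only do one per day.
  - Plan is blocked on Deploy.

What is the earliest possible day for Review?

Precedence pushes Review to at least day 2.
Review at day 2 is achievable: Research -> day 1; Launch -> day 1; Review -> day 2; Migrate -> day 1; Spec -> day 3; Plan -> day 5; Deploy -> day 4; QA -> day 1.

day 2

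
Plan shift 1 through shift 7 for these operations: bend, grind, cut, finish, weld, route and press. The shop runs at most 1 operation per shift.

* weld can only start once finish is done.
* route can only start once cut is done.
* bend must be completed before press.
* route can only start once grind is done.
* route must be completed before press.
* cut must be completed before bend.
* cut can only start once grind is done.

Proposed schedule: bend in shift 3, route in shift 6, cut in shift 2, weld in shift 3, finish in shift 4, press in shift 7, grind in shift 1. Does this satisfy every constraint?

cut must be completed before bend — holds.
The shop runs at most 1 operation per shift — violated.
weld can only start once finish is done — violated.
cut can only start once grind is done — holds.
route can only start once cut is done — holds.
route must be completed before press — holds.
route can only start once grind is done — holds.
bend must be completed before press — holds.

No — it violates: The shop runs at most 1 operation per shift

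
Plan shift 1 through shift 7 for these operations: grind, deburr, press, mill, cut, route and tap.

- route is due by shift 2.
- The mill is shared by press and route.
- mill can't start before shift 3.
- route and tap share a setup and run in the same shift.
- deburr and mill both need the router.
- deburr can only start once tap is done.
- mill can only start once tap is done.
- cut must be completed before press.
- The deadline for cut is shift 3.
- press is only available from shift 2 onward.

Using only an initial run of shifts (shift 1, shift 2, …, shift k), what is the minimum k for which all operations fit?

The precedence chain requires at least 2 distinct shifts.
mill can't be placed before shift 3, so the schedule must run through at least shift 3.
3 works (last occupied shift: shift 3): for example route in shift 1; deburr in shift 2; mill in shift 3; tap in shift 1; grind in shift 1; cut in shift 1; press in shift 2.

3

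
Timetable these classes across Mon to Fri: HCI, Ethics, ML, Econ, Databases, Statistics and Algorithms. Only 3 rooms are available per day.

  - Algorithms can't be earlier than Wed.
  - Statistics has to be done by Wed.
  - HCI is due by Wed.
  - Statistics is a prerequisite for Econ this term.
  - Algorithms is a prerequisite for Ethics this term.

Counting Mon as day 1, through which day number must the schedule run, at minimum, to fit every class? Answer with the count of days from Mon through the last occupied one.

The precedence chain requires at least 2 distinct days.
With at most 3 per day and 7 classes, at least 3 days are needed.
Propagating the time windows through the other constraints, Ethics can't land before Thu — that is day 4 counting from Mon — so the schedule must run through at least 4 days.
4 works (last occupied day: Thu): for example ML -> Mon; Databases -> Tue; Econ -> Tue; Algorithms -> Wed; Statistics -> Mon; Ethics -> Thu; HCI -> Mon.

4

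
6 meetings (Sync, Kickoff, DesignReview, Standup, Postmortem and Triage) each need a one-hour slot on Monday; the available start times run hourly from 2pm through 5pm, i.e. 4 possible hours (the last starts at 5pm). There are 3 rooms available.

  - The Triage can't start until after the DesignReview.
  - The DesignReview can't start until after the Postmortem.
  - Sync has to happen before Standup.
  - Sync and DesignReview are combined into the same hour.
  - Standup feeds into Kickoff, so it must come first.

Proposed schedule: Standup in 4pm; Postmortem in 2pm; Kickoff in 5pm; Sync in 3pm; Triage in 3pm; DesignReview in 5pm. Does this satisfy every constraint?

Sync has to happen before Standup — holds.
There are 3 rooms available — holds.
Sync and DesignReview are combined into the same hour — violated.
The DesignReview can't start until after the Postmortem — holds.
Standup feeds into Kickoff, so it must come first — holds.
The Triage can't start until after the DesignReview — violated.

No — it violates: The Triage can't start until after the DesignReview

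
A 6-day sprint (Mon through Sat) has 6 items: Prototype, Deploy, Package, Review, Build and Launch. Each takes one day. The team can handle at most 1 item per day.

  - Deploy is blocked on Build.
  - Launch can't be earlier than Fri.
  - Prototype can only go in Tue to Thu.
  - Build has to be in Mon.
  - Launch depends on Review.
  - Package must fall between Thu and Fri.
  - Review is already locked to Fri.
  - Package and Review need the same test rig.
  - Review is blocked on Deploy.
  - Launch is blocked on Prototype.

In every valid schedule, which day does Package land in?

Thu

Package's window is Thu–Fri.
Review is fixed at Fri, and Package can't share a day with Review.
So Package must be Thu.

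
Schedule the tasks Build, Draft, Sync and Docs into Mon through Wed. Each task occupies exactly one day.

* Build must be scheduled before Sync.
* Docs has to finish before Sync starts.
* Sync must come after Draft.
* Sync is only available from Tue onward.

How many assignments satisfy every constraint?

Splitting on Build: it can be Mon (5), Tue (4). Listing each branch's schedules as (Draft, Sync, Docs):
Build=Mon: (Mon,Tue,Mon) (Mon,Wed,Mon) (Mon,Wed,Tue) (Tue,Wed,Mon) (Tue,Wed,Tue) — 5.
Build=Tue: (Mon,Wed,Mon) (Mon,Wed,Tue) (Tue,Wed,Mon) (Tue,Wed,Tue) — 4.
Summing: 5 + 4 = 9.

9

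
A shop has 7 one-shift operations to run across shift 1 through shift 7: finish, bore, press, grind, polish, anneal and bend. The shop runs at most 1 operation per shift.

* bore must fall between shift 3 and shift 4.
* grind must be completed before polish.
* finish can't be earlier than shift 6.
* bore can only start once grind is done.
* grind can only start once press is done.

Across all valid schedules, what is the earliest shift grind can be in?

Precedence pushes grind to at least shift 2; downstream work caps grind at shift 3.
grind at shift 2 is achievable: grind in shift 2, finish in shift 6, polish in shift 4, press in shift 1, anneal in shift 5, bend in shift 7, bore in shift 3.

shift 2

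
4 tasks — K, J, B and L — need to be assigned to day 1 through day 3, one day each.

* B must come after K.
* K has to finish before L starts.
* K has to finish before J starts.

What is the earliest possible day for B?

day 2

Precedence pushes B to at least day 2.
B at day 2 is achievable: L -> day 2; K -> day 1; J -> day 2; B -> day 2.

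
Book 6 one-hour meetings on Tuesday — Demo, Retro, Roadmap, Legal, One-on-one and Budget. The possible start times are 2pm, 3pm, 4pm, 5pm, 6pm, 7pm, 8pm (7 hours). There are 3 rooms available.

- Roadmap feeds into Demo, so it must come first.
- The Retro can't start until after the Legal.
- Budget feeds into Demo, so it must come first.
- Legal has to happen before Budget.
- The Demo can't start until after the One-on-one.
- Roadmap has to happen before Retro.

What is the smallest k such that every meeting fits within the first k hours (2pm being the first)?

The precedence chain requires at least 3 distinct hours.
With at most 3 per hour and 6 meetings, at least 2 hours are needed.
3 works (last occupied hour: 4pm): for example One-on-one=2pm; Legal=2pm; Budget=3pm; Retro=3pm; Demo=4pm; Roadmap=2pm.

3 hours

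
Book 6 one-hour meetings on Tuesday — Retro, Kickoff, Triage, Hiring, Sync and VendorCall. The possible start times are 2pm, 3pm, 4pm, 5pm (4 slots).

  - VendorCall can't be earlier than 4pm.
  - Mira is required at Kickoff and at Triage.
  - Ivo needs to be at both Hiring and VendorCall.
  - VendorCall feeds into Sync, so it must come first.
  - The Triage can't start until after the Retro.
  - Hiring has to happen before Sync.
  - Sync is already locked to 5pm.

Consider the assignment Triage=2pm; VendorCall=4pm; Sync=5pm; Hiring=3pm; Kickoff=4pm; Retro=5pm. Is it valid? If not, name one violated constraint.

Sync is already locked to 5pm — holds.
Mira is required at Kickoff and at Triage — holds.
Ivo needs to be at both Hiring and VendorCall — holds.
Hiring has to happen before Sync — holds.
VendorCall feeds into Sync, so it must come first — holds.
VendorCall can't be earlier than 4pm — holds.
The Triage can't start until after the Retro — violated.

Invalid. The Triage can't start until after the Retro.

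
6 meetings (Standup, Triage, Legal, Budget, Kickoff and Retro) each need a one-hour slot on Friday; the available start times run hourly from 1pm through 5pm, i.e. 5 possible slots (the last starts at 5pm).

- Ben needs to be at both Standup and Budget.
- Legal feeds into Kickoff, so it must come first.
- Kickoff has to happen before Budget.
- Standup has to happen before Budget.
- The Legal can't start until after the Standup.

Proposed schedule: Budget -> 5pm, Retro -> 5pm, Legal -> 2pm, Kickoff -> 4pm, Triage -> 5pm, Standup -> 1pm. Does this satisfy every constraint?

Yes, all constraints hold

Kickoff has to happen before Budget — holds.
Ben needs to be at both Standup and Budget — holds.
Legal feeds into Kickoff, so it must come first — holds.
The Legal can't start until after the Standup — holds.
Standup has to happen before Budget — holds.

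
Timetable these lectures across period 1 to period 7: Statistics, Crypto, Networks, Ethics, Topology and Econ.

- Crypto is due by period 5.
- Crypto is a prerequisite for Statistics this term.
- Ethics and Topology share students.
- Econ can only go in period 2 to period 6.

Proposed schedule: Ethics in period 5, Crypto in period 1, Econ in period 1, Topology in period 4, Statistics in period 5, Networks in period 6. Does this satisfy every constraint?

Ethics and Topology share students — holds.
Crypto is due by period 5 — holds.
Econ can only go in period 2 to period 6 — violated.
Crypto is a prerequisite for Statistics this term — holds.

Invalid. Econ can only go in period 2 to period 6.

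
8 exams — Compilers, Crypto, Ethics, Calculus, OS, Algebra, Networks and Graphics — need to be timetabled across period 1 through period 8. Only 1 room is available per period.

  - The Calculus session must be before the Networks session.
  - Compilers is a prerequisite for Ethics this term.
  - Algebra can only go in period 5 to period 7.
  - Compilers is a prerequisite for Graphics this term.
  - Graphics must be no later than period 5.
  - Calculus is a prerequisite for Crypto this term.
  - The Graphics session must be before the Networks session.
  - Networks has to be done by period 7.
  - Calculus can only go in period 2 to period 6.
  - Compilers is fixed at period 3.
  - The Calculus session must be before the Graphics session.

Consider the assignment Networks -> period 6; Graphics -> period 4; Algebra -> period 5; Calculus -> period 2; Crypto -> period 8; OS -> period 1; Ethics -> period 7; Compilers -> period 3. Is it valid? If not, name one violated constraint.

The Calculus session must be before the Graphics session — holds.
The Calculus session must be before the Networks session — holds.
Only 1 room is available per period — holds.
Compilers is a prerequisite for Ethics this term — holds.
The Graphics session must be before the Networks session — holds.
Compilers is fixed at period 3 — holds.
Calculus can only go in period 2 to period 6 — holds.
Networks has to be done by period 7 — holds.
Calculus is a prerequisite for Crypto this term — holds.
Graphics must be no later than period 5 — holds.
Algebra can only go in period 5 to period 7 — holds.
Compilers is a prerequisite for Graphics this term — holds.

Yes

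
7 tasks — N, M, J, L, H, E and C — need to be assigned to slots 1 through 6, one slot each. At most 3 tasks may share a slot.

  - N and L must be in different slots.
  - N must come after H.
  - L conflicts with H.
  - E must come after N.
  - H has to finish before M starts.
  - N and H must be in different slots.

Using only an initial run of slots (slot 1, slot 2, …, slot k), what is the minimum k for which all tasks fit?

3 slots

The precedence chain requires at least 3 distinct slots.
With at most 3 per slot and 7 tasks, at least 3 slots are needed.
3 works (last occupied slot: 3): for example C in 1; L in 3; H in 1; E in 3; M in 2; N in 2; J in 1.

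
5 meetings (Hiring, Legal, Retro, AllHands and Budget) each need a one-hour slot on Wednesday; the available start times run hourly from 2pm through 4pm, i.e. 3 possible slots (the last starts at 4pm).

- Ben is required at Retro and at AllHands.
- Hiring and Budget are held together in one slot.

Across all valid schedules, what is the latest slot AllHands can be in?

AllHands at 4pm is achievable: Legal -> 2pm; Hiring -> 2pm; AllHands -> 4pm; Budget -> 2pm; Retro -> 2pm.

4pm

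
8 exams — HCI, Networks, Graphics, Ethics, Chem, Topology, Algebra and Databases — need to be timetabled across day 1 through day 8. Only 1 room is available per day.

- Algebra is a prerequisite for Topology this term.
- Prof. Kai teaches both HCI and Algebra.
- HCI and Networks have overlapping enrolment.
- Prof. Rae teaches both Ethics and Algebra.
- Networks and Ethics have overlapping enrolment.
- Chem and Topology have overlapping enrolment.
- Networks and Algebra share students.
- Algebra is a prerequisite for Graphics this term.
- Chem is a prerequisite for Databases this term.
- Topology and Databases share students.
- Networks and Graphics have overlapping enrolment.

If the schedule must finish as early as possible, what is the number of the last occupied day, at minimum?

The precedence chain requires at least 2 distinct days.
With at most 1 per day and 8 exams, at least 8 days are needed.
8 works (last occupied day: day 8): for example Networks=day 7; Algebra=day 1; Ethics=day 8; Chem=day 3; Topology=day 4; HCI=day 6; Databases=day 5; Graphics=day 2.

8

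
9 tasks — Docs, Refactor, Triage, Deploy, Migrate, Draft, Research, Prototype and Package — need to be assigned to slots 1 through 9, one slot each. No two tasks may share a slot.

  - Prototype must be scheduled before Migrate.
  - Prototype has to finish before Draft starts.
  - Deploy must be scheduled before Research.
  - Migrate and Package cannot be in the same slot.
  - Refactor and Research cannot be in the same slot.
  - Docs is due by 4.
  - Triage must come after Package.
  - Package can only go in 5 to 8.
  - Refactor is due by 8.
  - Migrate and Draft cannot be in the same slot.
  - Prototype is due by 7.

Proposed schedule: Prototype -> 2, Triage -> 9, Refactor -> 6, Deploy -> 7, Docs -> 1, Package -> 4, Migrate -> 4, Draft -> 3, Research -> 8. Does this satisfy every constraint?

Package can only go in 5 to 8 — violated.
Deploy must be scheduled before Research — holds.
Docs is due by 4 — holds.
Triage must come after Package — holds.
Migrate and Package cannot be in the same slot — violated.
Refactor and Research cannot be in the same slot — holds.
Migrate and Draft cannot be in the same slot — holds.
Prototype is due by 7 — holds.
Prototype must be scheduled before Migrate — holds.
No two tasks may share a slot — violated.
Prototype has to finish before Draft starts — holds.
Refactor is due by 8 — holds.

No — it violates: Migrate and Package cannot be in the same slot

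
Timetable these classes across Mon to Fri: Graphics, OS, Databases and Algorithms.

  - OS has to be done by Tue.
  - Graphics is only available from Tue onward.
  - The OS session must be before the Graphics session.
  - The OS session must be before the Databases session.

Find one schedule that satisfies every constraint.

Graphics in Tue, Algorithms in Mon, Databases in Tue, OS in Mon

Checking: OS(Mon) before Databases(Tue); OS(Mon) before Graphics(Tue); OS=Mon in [Mon,Tue]; Graphics=Tue in [Tue,Fri].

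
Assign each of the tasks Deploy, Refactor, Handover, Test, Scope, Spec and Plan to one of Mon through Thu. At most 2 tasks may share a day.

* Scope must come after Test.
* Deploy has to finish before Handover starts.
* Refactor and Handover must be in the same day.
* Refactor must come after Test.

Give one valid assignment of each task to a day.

Deploy=Mon, Plan=Thu, Scope=Wed, Handover=Tue, Refactor=Tue, Test=Mon, Spec=Wed

Checking: Deploy(Mon) before Handover(Tue); Test(Mon) before Refactor(Tue); Test(Mon) before Scope(Wed); Refactor = Handover = Tue; max 2 per day (cap 2).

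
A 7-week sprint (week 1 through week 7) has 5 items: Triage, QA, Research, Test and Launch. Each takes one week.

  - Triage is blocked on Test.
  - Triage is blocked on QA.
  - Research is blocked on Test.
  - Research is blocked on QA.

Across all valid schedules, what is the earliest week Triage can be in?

Precedence pushes Triage to at least week 2.
Triage at week 2 is achievable: QA=week 1, Research=week 2, Test=week 1, Triage=week 2, Launch=week 1.

week 2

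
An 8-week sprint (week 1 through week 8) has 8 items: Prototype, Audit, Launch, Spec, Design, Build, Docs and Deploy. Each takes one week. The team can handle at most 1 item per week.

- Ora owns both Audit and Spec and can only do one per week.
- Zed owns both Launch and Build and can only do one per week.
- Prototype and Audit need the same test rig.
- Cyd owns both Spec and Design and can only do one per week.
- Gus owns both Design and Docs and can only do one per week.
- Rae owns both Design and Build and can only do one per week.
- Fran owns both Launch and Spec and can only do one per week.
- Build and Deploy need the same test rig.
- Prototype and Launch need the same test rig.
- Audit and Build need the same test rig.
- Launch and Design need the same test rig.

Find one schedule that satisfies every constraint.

Design in week 5; Audit in week 2; Spec in week 4; Docs in week 7; Prototype in week 1; Build in week 6; Launch in week 3; Deploy in week 8

Checking: Prototype(week 1) != Audit(week 2); Prototype(week 1) != Launch(week 3); Launch(week 3) != Build(week 6); Design(week 5) != Docs(week 7); Build(week 6) != Deploy(week 8); Launch(week 3) != Design(week 5); Launch(week 3) != Spec(week 4); Audit(week 2) != Build(week 6); Spec(week 4) != Design(week 5); Design(week 5) != Build(week 6); Audit(week 2) != Spec(week 4); max 1 per week (cap 1).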